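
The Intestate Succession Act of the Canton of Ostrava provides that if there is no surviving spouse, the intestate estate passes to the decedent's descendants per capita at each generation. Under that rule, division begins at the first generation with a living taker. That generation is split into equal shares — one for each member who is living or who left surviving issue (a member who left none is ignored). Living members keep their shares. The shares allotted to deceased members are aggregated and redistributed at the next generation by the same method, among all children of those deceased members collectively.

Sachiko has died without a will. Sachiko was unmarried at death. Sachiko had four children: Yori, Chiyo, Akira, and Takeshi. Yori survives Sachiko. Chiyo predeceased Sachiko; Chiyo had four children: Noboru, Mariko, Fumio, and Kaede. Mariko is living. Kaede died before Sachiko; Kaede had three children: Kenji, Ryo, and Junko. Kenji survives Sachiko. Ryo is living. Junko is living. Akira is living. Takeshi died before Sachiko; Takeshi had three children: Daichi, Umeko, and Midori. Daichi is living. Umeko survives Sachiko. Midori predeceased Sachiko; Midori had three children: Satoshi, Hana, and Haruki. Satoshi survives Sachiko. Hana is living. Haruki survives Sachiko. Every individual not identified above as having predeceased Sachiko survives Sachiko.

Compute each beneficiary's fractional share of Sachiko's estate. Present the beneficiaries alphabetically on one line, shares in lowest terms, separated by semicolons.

There is no surviving spouse, so the entire estate passes to Sachiko's descendants per capita at each generation.
At generation 1 (Yori, Chiyo, Akira, Takeshi) there are 4 shares of (1)/4 = 1/4 each.
Living: Yori and Akira — each takes 1/4.
Deceased: Chiyo and Takeshi. Their combined 1/2 is pooled and carried to generation 2.
At generation 2 (Noboru, Mariko, Fumio, Kaede, Daichi, Umeko, Midori) there are 7 shares of (1/2)/7 = 1/14 each.
Living: Noboru, Mariko, Fumio, Daichi, and Umeko — each takes 1/14.
Deceased: Kaede and Midori. Their combined 1/7 is pooled and carried to generation 3.
At generation 3 (Kenji, Ryo, Junko, Satoshi, Hana, Haruki) there are 6 shares of (1/7)/6 = 1/42 each.
Living: Kenji, Ryo, Junko, Satoshi, Hana, and Haruki — each takes 1/42.

Akira 1/4; Daichi 1/14; Fumio 1/14; Hana 1/42; Haruki 1/42; Junko 1/42; Kenji 1/42; Mariko 1/14; Noboru 1/14; Ryo 1/42; Satoshi 1/42; Umeko 1/14; Yori 1/4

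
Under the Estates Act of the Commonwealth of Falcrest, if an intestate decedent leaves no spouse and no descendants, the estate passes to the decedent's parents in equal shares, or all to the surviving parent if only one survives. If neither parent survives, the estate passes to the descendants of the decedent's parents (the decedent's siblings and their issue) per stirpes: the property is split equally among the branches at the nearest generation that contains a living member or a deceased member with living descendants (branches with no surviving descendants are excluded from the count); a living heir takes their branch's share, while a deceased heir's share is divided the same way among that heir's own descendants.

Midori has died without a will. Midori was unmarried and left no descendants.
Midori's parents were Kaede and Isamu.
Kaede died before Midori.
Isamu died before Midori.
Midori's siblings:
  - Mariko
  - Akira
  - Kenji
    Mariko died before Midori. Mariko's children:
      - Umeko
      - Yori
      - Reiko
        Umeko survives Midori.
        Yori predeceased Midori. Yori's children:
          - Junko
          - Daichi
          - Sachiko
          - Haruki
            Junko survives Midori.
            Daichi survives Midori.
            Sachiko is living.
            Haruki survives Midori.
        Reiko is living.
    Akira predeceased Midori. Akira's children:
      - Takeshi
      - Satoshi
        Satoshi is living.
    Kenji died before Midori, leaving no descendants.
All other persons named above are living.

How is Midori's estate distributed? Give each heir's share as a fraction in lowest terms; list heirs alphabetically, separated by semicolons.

Daichi 1/24; Haruki 1/24; Junko 1/24; Reiko 1/6; Sachiko 1/24; Satoshi 1/4; Takeshi 1/4; Umeko 1/6

Neither parent survives and there are no descendants, so the estate passes to Midori's siblings and their issue per stirpes.
Kenji left no surviving issue, so that branch lapses and is disregarded.
The estate is divided into 2 equal shares of 1/2 among Mariko, Akira.
Mariko predeceased; the 1/2 allotted to Mariko's branch passes to Mariko's issue by representation.
The 1/2 is divided into 3 equal shares of 1/6 among Umeko, Yori, Reiko.
Umeko is living and takes 1/6.
Yori predeceased; the 1/6 allotted to Yori's branch passes to Yori's issue by representation.
The 1/6 is divided into 4 equal shares of 1/24 among Junko, Daichi, Sachiko, Haruki.
Junko is living and takes 1/24.
Daichi is living and takes 1/24.
Sachiko is living and takes 1/24.
Haruki is living and takes 1/24.
Reiko is living and takes 1/6.
Akira predeceased; the 1/2 allotted to Akira's branch passes to Akira's issue by representation.
The 1/2 is divided into 2 equal shares of 1/4 among Takeshi, Satoshi.
Takeshi is living and takes 1/4.
Satoshi is living and takes 1/4.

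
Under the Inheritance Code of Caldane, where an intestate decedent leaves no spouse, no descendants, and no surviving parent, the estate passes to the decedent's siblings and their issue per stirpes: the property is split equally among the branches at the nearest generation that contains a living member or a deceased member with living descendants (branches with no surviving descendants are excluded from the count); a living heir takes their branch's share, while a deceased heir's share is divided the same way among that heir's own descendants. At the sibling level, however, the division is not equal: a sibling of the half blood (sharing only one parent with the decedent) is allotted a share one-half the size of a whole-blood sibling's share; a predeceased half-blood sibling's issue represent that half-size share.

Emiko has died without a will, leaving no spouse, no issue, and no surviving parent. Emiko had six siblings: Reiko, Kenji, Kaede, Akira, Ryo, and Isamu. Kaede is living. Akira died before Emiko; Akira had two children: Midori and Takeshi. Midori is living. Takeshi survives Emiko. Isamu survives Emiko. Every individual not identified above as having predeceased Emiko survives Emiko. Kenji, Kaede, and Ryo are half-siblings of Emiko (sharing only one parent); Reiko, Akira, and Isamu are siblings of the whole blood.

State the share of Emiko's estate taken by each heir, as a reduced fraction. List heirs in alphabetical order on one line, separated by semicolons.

Isamu 2/9; Kaede 1/9; Kenji 1/9; Midori 1/9; Reiko 2/9; Ryo 1/9; Takeshi 1/9

No spouse, descendants, or parent survives, so the estate passes to Emiko's siblings per stirpes.
Half-blood siblings count for one-half the weight of whole-blood siblings at the initial division.
Dividing 1 in proportion to weights (total weight 9/2): Reiko (weight 1) → 2/9; Kenji (weight 1/2) → 1/9; Kaede (weight 1/2) → 1/9; Akira (weight 1) → 2/9; Ryo (weight 1/2) → 1/9; Isamu (weight 1) → 2/9.
Reiko is living and takes 2/9.
Kenji is living and takes 1/9.
Kaede is living and takes 1/9.
Akira predeceased; the 2/9 allotted to Akira's branch passes to Akira's issue by representation.
The 2/9 is divided into 2 equal shares of 1/9 among Midori, Takeshi.
Midori is living and takes 1/9.
Takeshi is living and takes 1/9.
Ryo is living and takes 1/9.
Isamu is living and takes 2/9.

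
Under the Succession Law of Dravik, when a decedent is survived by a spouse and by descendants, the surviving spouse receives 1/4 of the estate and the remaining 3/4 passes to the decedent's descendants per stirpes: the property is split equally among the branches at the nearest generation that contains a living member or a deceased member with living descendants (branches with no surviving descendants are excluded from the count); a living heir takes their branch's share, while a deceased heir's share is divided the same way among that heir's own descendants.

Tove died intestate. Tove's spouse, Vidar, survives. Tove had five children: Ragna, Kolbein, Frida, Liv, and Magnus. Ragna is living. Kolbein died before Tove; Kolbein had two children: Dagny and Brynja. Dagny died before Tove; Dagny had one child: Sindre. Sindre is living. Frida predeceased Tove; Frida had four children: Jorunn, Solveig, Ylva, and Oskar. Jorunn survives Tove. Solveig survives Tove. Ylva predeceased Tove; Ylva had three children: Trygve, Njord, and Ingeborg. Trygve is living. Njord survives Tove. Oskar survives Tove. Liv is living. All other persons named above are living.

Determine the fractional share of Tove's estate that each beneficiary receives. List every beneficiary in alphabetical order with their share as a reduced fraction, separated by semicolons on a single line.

Brynja 3/40; Ingeborg 1/80; Jorunn 3/80; Liv 3/20; Magnus 3/20; Njord 1/80; Oskar 3/80; Ragna 3/20; Sindre 3/40; Solveig 3/80; Trygve 1/80; Vidar 1/4

Vidar, as surviving spouse, takes 1/4.
The remaining 3/4 passes to Tove's descendants per stirpes.
The 3/4 is divided into 5 equal shares of 3/20 among Ragna, Kolbein, Frida, Liv, Magnus.
Ragna is living and takes 3/20.
Kolbein predeceased; the 3/20 allotted to Kolbein's branch passes to Kolbein's issue by representation.
The 3/20 is divided into 2 equal shares of 3/40 among Dagny, Brynja.
Dagny predeceased; the 3/40 allotted to Dagny's branch passes to Dagny's issue by representation.
Sindre is the sole taker at this level and receives the full 3/40.
Brynja is living and takes 3/40.
Frida predeceased; the 3/20 allotted to Frida's branch passes to Frida's issue by representation.
The 3/20 is divided into 4 equal shares of 3/80 among Jorunn, Solveig, Ylva, Oskar.
Jorunn is living and takes 3/80.
Solveig is living and takes 3/80.
Ylva predeceased; the 3/80 allotted to Ylva's branch passes to Ylva's issue by representation.
The 3/80 is divided into 3 equal shares of 1/80 among Trygve, Njord, Ingeborg.
Trygve is living and takes 1/80.
Njord is living and takes 1/80.
Ingeborg is living and takes 1/80.
Oskar is living and takes 3/80.
Liv is living and takes 3/20.
Magnus is living and takes 3/20.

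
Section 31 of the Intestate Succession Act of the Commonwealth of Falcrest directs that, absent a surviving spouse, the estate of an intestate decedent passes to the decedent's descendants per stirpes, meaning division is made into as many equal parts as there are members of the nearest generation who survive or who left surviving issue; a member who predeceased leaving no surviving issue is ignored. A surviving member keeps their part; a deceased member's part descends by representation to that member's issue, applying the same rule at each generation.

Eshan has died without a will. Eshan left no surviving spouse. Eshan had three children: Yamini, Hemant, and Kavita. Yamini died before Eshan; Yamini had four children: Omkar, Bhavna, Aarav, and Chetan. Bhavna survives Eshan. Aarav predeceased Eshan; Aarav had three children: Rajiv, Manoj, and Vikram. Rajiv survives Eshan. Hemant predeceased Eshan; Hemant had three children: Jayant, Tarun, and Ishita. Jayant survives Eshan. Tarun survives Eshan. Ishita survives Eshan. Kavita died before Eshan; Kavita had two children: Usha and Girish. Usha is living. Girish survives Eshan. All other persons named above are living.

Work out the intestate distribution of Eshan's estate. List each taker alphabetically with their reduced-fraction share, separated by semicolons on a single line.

There is no surviving spouse, so the entire estate passes to Eshan's descendants per stirpes.
The estate is divided into 3 equal shares of 1/3 among Yamini, Hemant, Kavita.
Yamini predeceased; the 1/3 allotted to Yamini's branch passes to Yamini's issue by representation.
The 1/3 is divided into 4 equal shares of 1/12 among Omkar, Bhavna, Aarav, Chetan.
Omkar is living and takes 1/12.
Bhavna is living and takes 1/12.
Aarav predeceased; the 1/12 allotted to Aarav's branch passes to Aarav's issue by representation.
The 1/12 is divided into 3 equal shares of 1/36 among Rajiv, Manoj, Vikram.
Rajiv is living and takes 1/36.
Manoj is living and takes 1/36.
Vikram is living and takes 1/36.
Chetan is living and takes 1/12.
Hemant predeceased; the 1/3 allotted to Hemant's branch passes to Hemant's issue by representation.
The 1/3 is divided into 3 equal shares of 1/9 among Jayant, Tarun, Ishita.
Jayant is living and takes 1/9.
Tarun is living and takes 1/9.
Ishita is living and takes 1/9.
Kavita predeceased; the 1/3 allotted to Kavita's branch passes to Kavita's issue by representation.
The 1/3 is divided into 2 equal shares of 1/6 among Usha, Girish.
Usha is living and takes 1/6.
Girish is living and takes 1/6.

Bhavna 1/12; Chetan 1/12; Girish 1/6; Ishita 1/9; Jayant 1/9; Manoj 1/36; Omkar 1/12; Rajiv 1/36; Tarun 1/9; Usha 1/6; Vikram 1/36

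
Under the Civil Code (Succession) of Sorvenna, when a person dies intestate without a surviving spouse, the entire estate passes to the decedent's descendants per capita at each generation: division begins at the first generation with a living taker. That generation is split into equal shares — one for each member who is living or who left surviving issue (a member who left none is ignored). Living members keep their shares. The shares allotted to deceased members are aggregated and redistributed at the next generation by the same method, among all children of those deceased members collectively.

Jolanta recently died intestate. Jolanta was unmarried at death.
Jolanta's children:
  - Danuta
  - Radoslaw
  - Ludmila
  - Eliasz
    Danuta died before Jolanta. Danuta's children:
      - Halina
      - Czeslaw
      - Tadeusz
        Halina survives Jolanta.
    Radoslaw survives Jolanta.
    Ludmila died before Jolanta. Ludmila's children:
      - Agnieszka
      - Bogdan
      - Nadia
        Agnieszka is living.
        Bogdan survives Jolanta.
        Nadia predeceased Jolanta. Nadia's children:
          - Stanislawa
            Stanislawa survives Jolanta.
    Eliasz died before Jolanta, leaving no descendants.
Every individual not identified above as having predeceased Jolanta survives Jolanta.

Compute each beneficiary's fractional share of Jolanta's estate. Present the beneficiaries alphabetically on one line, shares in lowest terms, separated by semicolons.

Agnieszka 1/9; Bogdan 1/9; Czeslaw 1/9; Halina 1/9; Radoslaw 1/3; Stanislawa 1/9; Tadeusz 1/9

There is no surviving spouse, so the entire estate passes to Jolanta's descendants per capita at each generation.
At generation 1 (Danuta, Radoslaw, Ludmila) there are 3 shares of (1)/3 = 1/3 each.
Living: Radoslaw — each takes 1/3.
Deceased: Danuta and Ludmila. Their combined 2/3 is pooled and carried to generation 2.
At generation 2 (Halina, Czeslaw, Tadeusz, Agnieszka, Bogdan, Nadia) there are 6 shares of (2/3)/6 = 1/9 each.
Living: Halina, Czeslaw, Tadeusz, Agnieszka, and Bogdan — each takes 1/9.
Deceased: Nadia. That 1/9 share is carried to generation 3.
At generation 3 (Stanislawa) there are 1 shares of (1/9)/1 = 1/9 each.
Living: Stanislawa — each takes 1/9.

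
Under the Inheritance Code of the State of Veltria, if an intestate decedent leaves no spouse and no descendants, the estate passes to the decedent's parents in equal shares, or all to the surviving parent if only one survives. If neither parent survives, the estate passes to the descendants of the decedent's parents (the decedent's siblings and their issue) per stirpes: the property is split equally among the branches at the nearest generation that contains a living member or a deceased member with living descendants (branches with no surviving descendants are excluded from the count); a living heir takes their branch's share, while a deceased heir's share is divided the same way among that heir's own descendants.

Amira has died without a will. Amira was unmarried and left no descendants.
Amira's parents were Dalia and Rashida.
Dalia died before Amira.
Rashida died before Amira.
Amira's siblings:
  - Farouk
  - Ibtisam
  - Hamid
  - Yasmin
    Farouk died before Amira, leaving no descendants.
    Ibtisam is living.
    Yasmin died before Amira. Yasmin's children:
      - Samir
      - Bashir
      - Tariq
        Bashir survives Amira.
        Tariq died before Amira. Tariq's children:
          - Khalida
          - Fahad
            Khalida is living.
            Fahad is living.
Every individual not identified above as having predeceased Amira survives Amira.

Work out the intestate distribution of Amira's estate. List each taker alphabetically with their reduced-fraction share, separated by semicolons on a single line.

Neither parent survives and there are no descendants, so the estate passes to Amira's siblings and their issue per stirpes.
Farouk left no surviving issue, so that branch lapses and is disregarded.
The estate is divided into 3 equal shares of 1/3 among Ibtisam, Hamid, Yasmin.
Ibtisam is living and takes 1/3.
Hamid is living and takes 1/3.
Yasmin predeceased; the 1/3 allotted to Yasmin's branch passes to Yasmin's issue by representation.
The 1/3 is divided into 3 equal shares of 1/9 among Samir, Bashir, Tariq.
Samir is living and takes 1/9.
Bashir is living and takes 1/9.
Tariq predeceased; the 1/9 allotted to Tariq's branch passes to Tariq's issue by representation.
The 1/9 is divided into 2 equal shares of 1/18 among Khalida, Fahad.
Khalida is living and takes 1/18.
Fahad is living and takes 1/18.

Bashir 1/9; Fahad 1/18; Hamid 1/3; Ibtisam 1/3; Khalida 1/18; Samir 1/9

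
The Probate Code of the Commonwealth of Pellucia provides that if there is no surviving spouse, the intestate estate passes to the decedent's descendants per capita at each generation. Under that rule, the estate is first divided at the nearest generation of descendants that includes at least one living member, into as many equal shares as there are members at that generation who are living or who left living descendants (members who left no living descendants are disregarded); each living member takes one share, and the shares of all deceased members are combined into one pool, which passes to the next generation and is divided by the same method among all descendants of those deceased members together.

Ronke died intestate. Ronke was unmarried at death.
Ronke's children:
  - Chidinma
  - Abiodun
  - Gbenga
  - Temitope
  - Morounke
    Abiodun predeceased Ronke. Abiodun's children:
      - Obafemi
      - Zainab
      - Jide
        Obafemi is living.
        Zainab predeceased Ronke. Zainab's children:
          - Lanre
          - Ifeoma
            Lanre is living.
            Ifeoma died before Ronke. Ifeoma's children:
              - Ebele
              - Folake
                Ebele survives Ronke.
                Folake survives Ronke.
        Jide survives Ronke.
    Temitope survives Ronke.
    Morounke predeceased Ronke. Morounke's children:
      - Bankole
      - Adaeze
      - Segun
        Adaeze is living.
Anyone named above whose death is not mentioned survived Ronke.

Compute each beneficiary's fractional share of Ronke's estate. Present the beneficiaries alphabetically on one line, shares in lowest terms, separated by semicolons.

There is no surviving spouse, so the entire estate passes to Ronke's descendants per capita at each generation.
At generation 1 (Chidinma, Abiodun, Gbenga, Temitope, Morounke) there are 5 shares of (1)/5 = 1/5 each.
Living: Chidinma, Gbenga, and Temitope — each takes 1/5.
Deceased: Abiodun and Morounke. Their combined 2/5 is pooled and carried to generation 2.
At generation 2 (Obafemi, Zainab, Jide, Bankole, Adaeze, Segun) there are 6 shares of (2/5)/6 = 1/15 each.
Living: Obafemi, Jide, Bankole, Adaeze, and Segun — each takes 1/15.
Deceased: Zainab. That 1/15 share is carried to generation 3.
At generation 3 (Lanre, Ifeoma) there are 2 shares of (1/15)/2 = 1/30 each.
Living: Lanre — each takes 1/30.
Deceased: Ifeoma. That 1/30 share is carried to generation 4.
At generation 4 (Ebele, Folake) there are 2 shares of (1/30)/2 = 1/60 each.
Living: Ebele and Folake — each takes 1/60.

Adaeze 1/15; Bankole 1/15; Chidinma 1/5; Ebele 1/60; Folake 1/60; Gbenga 1/5; Jide 1/15; Lanre 1/30; Obafemi 1/15; Segun 1/15; Temitope 1/5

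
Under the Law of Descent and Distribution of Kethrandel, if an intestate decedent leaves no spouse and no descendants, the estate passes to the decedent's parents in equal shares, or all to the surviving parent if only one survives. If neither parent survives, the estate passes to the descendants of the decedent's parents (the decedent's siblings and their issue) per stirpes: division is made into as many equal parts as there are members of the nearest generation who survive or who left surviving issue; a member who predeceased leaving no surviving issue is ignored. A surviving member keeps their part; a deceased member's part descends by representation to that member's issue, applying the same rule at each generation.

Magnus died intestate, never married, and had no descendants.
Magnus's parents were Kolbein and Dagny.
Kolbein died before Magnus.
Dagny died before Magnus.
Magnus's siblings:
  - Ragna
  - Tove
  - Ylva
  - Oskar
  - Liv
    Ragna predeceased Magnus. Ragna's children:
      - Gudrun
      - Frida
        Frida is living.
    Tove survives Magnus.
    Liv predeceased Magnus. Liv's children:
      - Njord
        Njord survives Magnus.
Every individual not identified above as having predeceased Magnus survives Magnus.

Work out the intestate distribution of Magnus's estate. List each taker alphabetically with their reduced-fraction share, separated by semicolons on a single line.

Frida 1/10; Gudrun 1/10; Njord 1/5; Oskar 1/5; Tove 1/5; Ylva 1/5

Neither parent survives and there are no descendants, so the estate passes to Magnus's siblings and their issue per stirpes.
The estate is divided into 5 equal shares of 1/5 among Ragna, Tove, Ylva, Oskar, Liv.
Ragna predeceased; the 1/5 allotted to Ragna's branch passes to Ragna's issue by representation.
The 1/5 is divided into 2 equal shares of 1/10 among Gudrun, Frida.
Gudrun is living and takes 1/10.
Frida is living and takes 1/10.
Tove is living and takes 1/5.
Ylva is living and takes 1/5.
Oskar is living and takes 1/5.
Liv predeceased; the 1/5 allotted to Liv's branch passes to Liv's issue by representation.
Njord is the sole taker at this level and receives the full 1/5.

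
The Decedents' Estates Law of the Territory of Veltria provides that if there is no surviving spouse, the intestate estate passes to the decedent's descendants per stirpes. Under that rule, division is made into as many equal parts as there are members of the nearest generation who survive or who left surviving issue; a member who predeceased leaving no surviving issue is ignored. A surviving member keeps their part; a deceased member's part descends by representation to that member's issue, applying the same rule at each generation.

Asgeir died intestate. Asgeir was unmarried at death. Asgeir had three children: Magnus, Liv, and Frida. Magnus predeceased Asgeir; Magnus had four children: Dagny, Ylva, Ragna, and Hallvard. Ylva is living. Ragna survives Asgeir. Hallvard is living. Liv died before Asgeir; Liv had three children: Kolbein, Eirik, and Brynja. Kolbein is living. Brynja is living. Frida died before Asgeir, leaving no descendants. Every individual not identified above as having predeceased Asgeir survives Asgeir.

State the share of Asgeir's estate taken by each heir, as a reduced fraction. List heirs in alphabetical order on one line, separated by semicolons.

Brynja 1/6; Dagny 1/8; Eirik 1/6; Hallvard 1/8; Kolbein 1/6; Ragna 1/8; Ylva 1/8

There is no surviving spouse, so the entire estate passes to Asgeir's descendants per stirpes.
Frida left no surviving issue, so that branch lapses and is disregarded.
The estate is divided into 2 equal shares of 1/2 among Magnus, Liv.
Magnus predeceased; the 1/2 allotted to Magnus's branch passes to Magnus's issue by representation.
The 1/2 is divided into 4 equal shares of 1/8 among Dagny, Ylva, Ragna, Hallvard.
Dagny is living and takes 1/8.
Ylva is living and takes 1/8.
Ragna is living and takes 1/8.
Hallvard is living and takes 1/8.
Liv predeceased; the 1/2 allotted to Liv's branch passes to Liv's issue by representation.
The 1/2 is divided into 3 equal shares of 1/6 among Kolbein, Eirik, Brynja.
Kolbein is living and takes 1/6.
Eirik is living and takes 1/6.
Brynja is living and takes 1/6.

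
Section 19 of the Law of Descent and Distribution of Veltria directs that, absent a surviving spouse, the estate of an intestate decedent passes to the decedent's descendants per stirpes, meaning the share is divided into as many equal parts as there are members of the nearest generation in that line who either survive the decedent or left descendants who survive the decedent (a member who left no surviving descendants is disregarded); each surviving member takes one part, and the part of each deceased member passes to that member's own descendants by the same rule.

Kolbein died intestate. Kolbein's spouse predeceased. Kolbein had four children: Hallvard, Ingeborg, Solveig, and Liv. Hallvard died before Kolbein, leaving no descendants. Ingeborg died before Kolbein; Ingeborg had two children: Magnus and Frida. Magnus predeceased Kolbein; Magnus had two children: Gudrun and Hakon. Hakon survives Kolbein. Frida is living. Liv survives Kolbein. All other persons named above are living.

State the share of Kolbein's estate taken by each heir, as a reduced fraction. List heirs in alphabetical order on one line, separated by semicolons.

Frida 1/6; Gudrun 1/12; Hakon 1/12; Liv 1/3; Solveig 1/3

There is no surviving spouse, so the entire estate passes to Kolbein's descendants per stirpes.
Hallvard left no surviving issue, so that branch lapses and is disregarded.
The estate is divided into 3 equal shares of 1/3 among Ingeborg, Solveig, Liv.
Ingeborg predeceased; the 1/3 allotted to Ingeborg's branch passes to Ingeborg's issue by representation.
The 1/3 is divided into 2 equal shares of 1/6 among Magnus, Frida.
Magnus predeceased; the 1/6 allotted to Magnus's branch passes to Magnus's issue by representation.
The 1/6 is divided into 2 equal shares of 1/12 among Gudrun, Hakon.
Gudrun is living and takes 1/12.
Hakon is living and takes 1/12.
Frida is living and takes 1/6.
Solveig is living and takes 1/3.
Liv is living and takes 1/3.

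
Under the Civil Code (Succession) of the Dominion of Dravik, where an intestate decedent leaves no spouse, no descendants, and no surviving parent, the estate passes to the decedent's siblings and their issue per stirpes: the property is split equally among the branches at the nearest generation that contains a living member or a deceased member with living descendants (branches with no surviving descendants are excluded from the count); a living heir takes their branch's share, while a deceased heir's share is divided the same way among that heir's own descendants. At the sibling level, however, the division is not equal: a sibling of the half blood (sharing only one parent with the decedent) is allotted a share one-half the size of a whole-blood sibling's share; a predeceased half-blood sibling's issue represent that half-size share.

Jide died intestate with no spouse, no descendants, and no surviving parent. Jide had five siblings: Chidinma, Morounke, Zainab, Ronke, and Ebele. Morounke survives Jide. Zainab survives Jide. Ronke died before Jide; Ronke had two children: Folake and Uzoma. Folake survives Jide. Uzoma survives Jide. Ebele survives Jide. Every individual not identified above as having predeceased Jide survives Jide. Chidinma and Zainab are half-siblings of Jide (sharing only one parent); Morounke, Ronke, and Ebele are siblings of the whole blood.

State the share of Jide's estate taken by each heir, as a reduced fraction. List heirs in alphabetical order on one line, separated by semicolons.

Chidinma 1/8; Ebele 1/4; Folake 1/8; Morounke 1/4; Uzoma 1/8; Zainab 1/8

No spouse, descendants, or parent survives, so the estate passes to Jide's siblings per stirpes.
Half-blood siblings count for one-half the weight of whole-blood siblings at the initial division.
Dividing 1 in proportion to weights (total weight 4): Chidinma (weight 1/2) → 1/8; Morounke (weight 1) → 1/4; Zainab (weight 1/2) → 1/8; Ronke (weight 1) → 1/4; Ebele (weight 1) → 1/4.
Chidinma is living and takes 1/8.
Morounke is living and takes 1/4.
Zainab is living and takes 1/8.
Ronke predeceased; the 1/4 allotted to Ronke's branch passes to Ronke's issue by representation.
The 1/4 is divided into 2 equal shares of 1/8 among Folake, Uzoma.
Folake is living and takes 1/8.
Uzoma is living and takes 1/8.
Ebele is living and takes 1/4.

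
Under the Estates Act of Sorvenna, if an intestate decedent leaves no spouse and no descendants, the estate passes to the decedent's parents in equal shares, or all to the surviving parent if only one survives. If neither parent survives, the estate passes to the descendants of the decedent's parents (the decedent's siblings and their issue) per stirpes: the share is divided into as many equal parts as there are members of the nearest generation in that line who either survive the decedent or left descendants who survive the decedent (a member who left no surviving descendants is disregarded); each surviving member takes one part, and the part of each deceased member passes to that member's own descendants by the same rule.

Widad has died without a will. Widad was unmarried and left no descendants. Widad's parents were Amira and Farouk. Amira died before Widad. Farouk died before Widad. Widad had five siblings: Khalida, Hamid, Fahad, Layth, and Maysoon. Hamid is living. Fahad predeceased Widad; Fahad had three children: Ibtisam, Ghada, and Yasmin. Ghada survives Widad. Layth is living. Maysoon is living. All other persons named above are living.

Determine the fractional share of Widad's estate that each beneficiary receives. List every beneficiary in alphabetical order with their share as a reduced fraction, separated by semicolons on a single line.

Neither parent survives and there are no descendants, so the estate passes to Widad's siblings and their issue per stirpes.
The estate is divided into 5 equal shares of 1/5 among Khalida, Hamid, Fahad, Layth, Maysoon.
Khalida is living and takes 1/5.
Hamid is living and takes 1/5.
Fahad predeceased; the 1/5 allotted to Fahad's branch passes to Fahad's issue by representation.
The 1/5 is divided into 3 equal shares of 1/15 among Ibtisam, Ghada, Yasmin.
Ibtisam is living and takes 1/15.
Ghada is living and takes 1/15.
Yasmin is living and takes 1/15.
Layth is living and takes 1/5.
Maysoon is living and takes 1/5.

Ghada 1/15; Hamid 1/5; Ibtisam 1/15; Khalida 1/5; Layth 1/5; Maysoon 1/5; Yasmin 1/15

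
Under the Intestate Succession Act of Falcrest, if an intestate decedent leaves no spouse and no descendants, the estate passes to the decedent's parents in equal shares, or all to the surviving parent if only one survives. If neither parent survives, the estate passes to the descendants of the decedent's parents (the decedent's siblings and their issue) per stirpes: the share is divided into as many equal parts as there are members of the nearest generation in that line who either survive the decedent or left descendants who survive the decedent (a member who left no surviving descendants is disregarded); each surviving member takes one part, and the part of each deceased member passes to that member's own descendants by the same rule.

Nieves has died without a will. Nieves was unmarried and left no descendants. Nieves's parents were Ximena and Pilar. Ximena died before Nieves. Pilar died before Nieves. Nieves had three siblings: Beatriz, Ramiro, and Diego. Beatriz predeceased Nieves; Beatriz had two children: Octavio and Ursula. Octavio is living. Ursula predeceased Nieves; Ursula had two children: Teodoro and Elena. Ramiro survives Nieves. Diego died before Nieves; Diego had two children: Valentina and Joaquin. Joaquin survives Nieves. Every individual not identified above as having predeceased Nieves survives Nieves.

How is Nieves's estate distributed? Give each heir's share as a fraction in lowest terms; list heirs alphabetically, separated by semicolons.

Elena 1/12; Joaquin 1/6; Octavio 1/6; Ramiro 1/3; Teodoro 1/12; Valentina 1/6

Neither parent survives and there are no descendants, so the estate passes to Nieves's siblings and their issue per stirpes.
The estate is divided into 3 equal shares of 1/3 among Beatriz, Ramiro, Diego.
Beatriz predeceased; the 1/3 allotted to Beatriz's branch passes to Beatriz's issue by representation.
The 1/3 is divided into 2 equal shares of 1/6 among Octavio, Ursula.
Octavio is living and takes 1/6.
Ursula predeceased; the 1/6 allotted to Ursula's branch passes to Ursula's issue by representation.
The 1/6 is divided into 2 equal shares of 1/12 among Teodoro, Elena.
Teodoro is living and takes 1/12.
Elena is living and takes 1/12.
Ramiro is living and takes 1/3.
Diego predeceased; the 1/3 allotted to Diego's branch passes to Diego's issue by representation.
The 1/3 is divided into 2 equal shares of 1/6 among Valentina, Joaquin.
Valentina is living and takes 1/6.
Joaquin is living and takes 1/6.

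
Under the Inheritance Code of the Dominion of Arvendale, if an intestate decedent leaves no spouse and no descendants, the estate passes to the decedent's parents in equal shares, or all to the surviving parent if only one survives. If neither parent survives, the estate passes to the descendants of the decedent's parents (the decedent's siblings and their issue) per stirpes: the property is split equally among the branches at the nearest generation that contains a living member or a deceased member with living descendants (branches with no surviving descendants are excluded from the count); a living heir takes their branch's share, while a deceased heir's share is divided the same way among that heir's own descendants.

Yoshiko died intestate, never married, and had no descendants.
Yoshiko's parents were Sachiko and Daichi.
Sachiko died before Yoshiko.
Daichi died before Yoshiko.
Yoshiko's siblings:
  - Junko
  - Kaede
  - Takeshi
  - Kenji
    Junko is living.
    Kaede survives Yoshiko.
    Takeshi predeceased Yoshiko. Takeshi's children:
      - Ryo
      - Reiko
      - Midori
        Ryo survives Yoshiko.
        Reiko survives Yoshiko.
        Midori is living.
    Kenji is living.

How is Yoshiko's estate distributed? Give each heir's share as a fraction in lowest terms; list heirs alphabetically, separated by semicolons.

Neither parent survives and there are no descendants, so the estate passes to Yoshiko's siblings and their issue per stirpes.
The estate is divided into 4 equal shares of 1/4 among Junko, Kaede, Takeshi, Kenji.
Junko is living and takes 1/4.
Kaede is living and takes 1/4.
Takeshi predeceased; the 1/4 allotted to Takeshi's branch passes to Takeshi's issue by representation.
The 1/4 is divided into 3 equal shares of 1/12 among Ryo, Reiko, Midori.
Ryo is living and takes 1/12.
Reiko is living and takes 1/12.
Midori is living and takes 1/12.
Kenji is living and takes 1/4.

Junko 1/4; Kaede 1/4; Kenji 1/4; Midori 1/12; Reiko 1/12; Ryo 1/12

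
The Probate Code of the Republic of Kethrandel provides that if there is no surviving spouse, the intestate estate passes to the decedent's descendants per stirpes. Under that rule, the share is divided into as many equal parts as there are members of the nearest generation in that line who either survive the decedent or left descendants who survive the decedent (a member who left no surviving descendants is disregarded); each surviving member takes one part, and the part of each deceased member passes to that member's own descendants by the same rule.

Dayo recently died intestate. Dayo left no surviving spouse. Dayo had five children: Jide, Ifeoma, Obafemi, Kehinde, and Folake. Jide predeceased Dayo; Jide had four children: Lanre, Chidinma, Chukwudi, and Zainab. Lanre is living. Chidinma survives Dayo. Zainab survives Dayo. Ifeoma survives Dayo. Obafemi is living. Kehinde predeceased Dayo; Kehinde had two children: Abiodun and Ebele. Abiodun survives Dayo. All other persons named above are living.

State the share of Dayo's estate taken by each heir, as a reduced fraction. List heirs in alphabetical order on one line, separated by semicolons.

There is no surviving spouse, so the entire estate passes to Dayo's descendants per stirpes.
The estate is divided into 5 equal shares of 1/5 among Jide, Ifeoma, Obafemi, Kehinde, Folake.
Jide predeceased; the 1/5 allotted to Jide's branch passes to Jide's issue by representation.
The 1/5 is divided into 4 equal shares of 1/20 among Lanre, Chidinma, Chukwudi, Zainab.
Lanre is living and takes 1/20.
Chidinma is living and takes 1/20.
Chukwudi is living and takes 1/20.
Zainab is living and takes 1/20.
Ifeoma is living and takes 1/5.
Obafemi is living and takes 1/5.
Kehinde predeceased; the 1/5 allotted to Kehinde's branch passes to Kehinde's issue by representation.
The 1/5 is divided into 2 equal shares of 1/10 among Abiodun, Ebele.
Abiodun is living and takes 1/10.
Ebele is living and takes 1/10.
Folake is living and takes 1/5.

Abiodun 1/10; Chidinma 1/20; Chukwudi 1/20; Ebele 1/10; Folake 1/5; Ifeoma 1/5; Lanre 1/20; Obafemi 1/5; Zainab 1/20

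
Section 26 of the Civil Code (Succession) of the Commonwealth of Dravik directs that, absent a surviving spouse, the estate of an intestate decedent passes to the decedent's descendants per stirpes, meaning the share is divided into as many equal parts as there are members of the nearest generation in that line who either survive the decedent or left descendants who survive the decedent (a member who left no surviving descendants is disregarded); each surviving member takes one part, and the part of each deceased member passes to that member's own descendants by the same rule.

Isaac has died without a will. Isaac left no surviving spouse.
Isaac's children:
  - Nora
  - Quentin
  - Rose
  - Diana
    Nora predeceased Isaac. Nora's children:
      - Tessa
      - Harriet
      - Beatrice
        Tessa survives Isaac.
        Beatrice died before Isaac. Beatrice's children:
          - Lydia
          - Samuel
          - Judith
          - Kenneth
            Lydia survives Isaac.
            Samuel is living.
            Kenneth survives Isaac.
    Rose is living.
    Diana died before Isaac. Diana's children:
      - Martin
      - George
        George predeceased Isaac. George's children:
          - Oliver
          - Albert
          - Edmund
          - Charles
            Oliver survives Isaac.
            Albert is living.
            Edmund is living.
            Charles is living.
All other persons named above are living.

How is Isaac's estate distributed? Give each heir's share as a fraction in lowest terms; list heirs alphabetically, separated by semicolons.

Albert 1/32; Charles 1/32; Edmund 1/32; Harriet 1/12; Judith 1/48; Kenneth 1/48; Lydia 1/48; Martin 1/8; Oliver 1/32; Quentin 1/4; Rose 1/4; Samuel 1/48; Tessa 1/12

There is no surviving spouse, so the entire estate passes to Isaac's descendants per stirpes.
The estate is divided into 4 equal shares of 1/4 among Nora, Quentin, Rose, Diana.
Nora predeceased; the 1/4 allotted to Nora's branch passes to Nora's issue by representation.
The 1/4 is divided into 3 equal shares of 1/12 among Tessa, Harriet, Beatrice.
Tessa is living and takes 1/12.
Harriet is living and takes 1/12.
Beatrice predeceased; the 1/12 allotted to Beatrice's branch passes to Beatrice's issue by representation.
The 1/12 is divided into 4 equal shares of 1/48 among Lydia, Samuel, Judith, Kenneth.
Lydia is living and takes 1/48.
Samuel is living and takes 1/48.
Judith is living and takes 1/48.
Kenneth is living and takes 1/48.
Quentin is living and takes 1/4.
Rose is living and takes 1/4.
Diana predeceased; the 1/4 allotted to Diana's branch passes to Diana's issue by representation.
The 1/4 is divided into 2 equal shares of 1/8 among Martin, George.
Martin is living and takes 1/8.
George predeceased; the 1/8 allotted to George's branch passes to George's issue by representation.
The 1/8 is divided into 4 equal shares of 1/32 among Oliver, Albert, Edmund, Charles.
Oliver is living and takes 1/32.
Albert is living and takes 1/32.
Edmund is living and takes 1/32.
Charles is living and takes 1/32.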